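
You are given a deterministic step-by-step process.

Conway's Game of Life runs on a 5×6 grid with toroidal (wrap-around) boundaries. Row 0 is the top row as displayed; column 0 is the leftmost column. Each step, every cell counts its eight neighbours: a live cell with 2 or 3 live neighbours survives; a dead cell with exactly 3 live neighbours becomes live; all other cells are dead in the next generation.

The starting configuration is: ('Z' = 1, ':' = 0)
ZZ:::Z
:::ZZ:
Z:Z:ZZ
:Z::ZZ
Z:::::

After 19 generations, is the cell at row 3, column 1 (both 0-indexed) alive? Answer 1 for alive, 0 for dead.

0) ZZ:::Z
:::ZZ:
Z:Z:ZZ
:Z::ZZ
Z:::::
1) ZZ::ZZ
::ZZ::
ZZZ:::
:Z:ZZ:
::::Z:
2) ZZZ:ZZ
:::ZZ:
Z:::Z:
ZZ:ZZZ
:ZZ:::
3) Z:::ZZ
::Z:::
ZZZ:::
:::ZZ:
::::::
4) :::::Z
::ZZ::
:ZZ:::
:ZZZ::
:::Z::
5) ::ZZZ:
:ZZZ::
::::::
:Z:Z::
:::ZZ:
6) :Z::::
:Z::Z:
:Z:Z::
::ZZZ:
::::::
7) ::::::
ZZ::::
:Z::::
::ZZZ:
::ZZ::
8) :ZZ:::
ZZ::::
ZZ:Z::
:Z::Z:
::Z:Z:
9) Z:ZZ::
::::::
:::::Z
ZZ::ZZ
::Z:::
10) :ZZZ::
::::::
::::ZZ
ZZ::ZZ
::Z:Z:
11) :ZZZ::
::ZZZ:
::::Z:
ZZ::::
::::Z:
12) :Z::::
:Z::Z:
:ZZ:ZZ
:::::Z
Z::Z::
13) ZZZ:::
:Z:ZZZ
:ZZZZZ
:ZZZ:Z
Z:::::
14) ::ZZZ:
::::::
::::::
:::::Z
:::Z:Z
15) ::ZZZ:
:::Z::
::::::
::::Z:
::ZZ:Z
16) ::::::
::ZZZ:
::::::
:::ZZ:
::Z::Z
17) ::Z:Z:
:::Z::
::Z:::
:::ZZ:
:::ZZ:
18) ::Z:Z:
::ZZ::
::Z:Z:
::Z:Z:
::Z::Z
19) :ZZ:Z:
:ZZ:Z:
:ZZ:Z:
:ZZ:ZZ
:ZZ:ZZ

1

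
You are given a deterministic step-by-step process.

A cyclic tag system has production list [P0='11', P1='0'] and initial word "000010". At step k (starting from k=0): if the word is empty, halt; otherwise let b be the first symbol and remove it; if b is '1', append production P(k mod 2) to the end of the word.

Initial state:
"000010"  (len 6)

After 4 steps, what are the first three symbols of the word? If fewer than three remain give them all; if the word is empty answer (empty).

step 0: "000010"  (len 6)
step 1: "00010"  (len 5)
step 2: "0010"  (len 4)
step 3: "010"  (len 3)
step 4: "10"  (len 2)

10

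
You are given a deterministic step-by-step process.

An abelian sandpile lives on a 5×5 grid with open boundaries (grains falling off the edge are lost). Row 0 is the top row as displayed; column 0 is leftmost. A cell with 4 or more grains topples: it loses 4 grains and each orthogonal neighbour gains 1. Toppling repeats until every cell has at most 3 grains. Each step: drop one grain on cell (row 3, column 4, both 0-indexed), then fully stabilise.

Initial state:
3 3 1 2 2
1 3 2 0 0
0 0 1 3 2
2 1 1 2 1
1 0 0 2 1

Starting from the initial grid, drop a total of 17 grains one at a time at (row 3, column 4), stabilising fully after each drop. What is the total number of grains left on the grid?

gen 0: 3 3 1 2 2
1 3 2 0 0
0 0 1 3 2
2 1 1 2 1
1 0 0 2 1
gen 1: 3 3 1 2 2
1 3 2 0 0
0 0 1 3 2
2 1 1 2 2
1 0 0 2 1
gen 2: 3 3 1 2 2
1 3 2 0 0
0 0 1 3 2
2 1 1 2 3
1 0 0 2 1
gen 3: 3 3 1 2 2
1 3 2 0 0
0 0 1 3 3
2 1 1 3 0
1 0 0 2 2
gen 4: 3 3 1 2 2
1 3 2 0 0
0 0 1 3 3
2 1 1 3 1
1 0 0 2 2
gen 5: 3 3 1 2 2
1 3 2 0 0
0 0 1 3 3
2 1 1 3 2
1 0 0 2 2
gen 6: 3 3 1 2 2
1 3 2 0 0
0 0 1 3 3
2 1 1 3 3
1 0 0 2 2
gen 7: 3 3 1 2 2
1 3 2 1 1
0 0 2 1 1
2 1 2 1 2
1 0 0 3 3
gen 8: 3 3 1 2 2
1 3 2 1 1
0 0 2 1 1
2 1 2 1 3
1 0 0 3 3
gen 9: 3 3 1 2 2
1 3 2 1 1
0 0 2 1 2
2 1 2 3 1
1 0 1 0 1
gen 10: 3 3 1 2 2
1 3 2 1 1
0 0 2 1 2
2 1 2 3 2
1 0 1 0 1
gen 11: 3 3 1 2 2
1 3 2 1 1
0 0 2 1 2
2 1 2 3 3
1 0 1 0 1
gen 12: 3 3 1 2 2
1 3 2 1 1
0 0 2 2 3
2 1 3 0 1
1 0 1 1 2
gen 13: 3 3 1 2 2
1 3 2 1 1
0 0 2 2 3
2 1 3 0 2
1 0 1 1 2
gen 14: 3 3 1 2 2
1 3 2 1 1
0 0 2 2 3
2 1 3 0 3
1 0 1 1 2
gen 15: 3 3 1 2 2
1 3 2 1 2
0 0 2 3 0
2 1 3 1 1
1 0 1 1 3
gen 16: 3 3 1 2 2
1 3 2 1 2
0 0 2 3 0
2 1 3 1 2
1 0 1 1 3
gen 17: 3 3 1 2 2
1 3 2 1 2
0 0 2 3 0
2 1 3 1 3
1 0 1 1 3

41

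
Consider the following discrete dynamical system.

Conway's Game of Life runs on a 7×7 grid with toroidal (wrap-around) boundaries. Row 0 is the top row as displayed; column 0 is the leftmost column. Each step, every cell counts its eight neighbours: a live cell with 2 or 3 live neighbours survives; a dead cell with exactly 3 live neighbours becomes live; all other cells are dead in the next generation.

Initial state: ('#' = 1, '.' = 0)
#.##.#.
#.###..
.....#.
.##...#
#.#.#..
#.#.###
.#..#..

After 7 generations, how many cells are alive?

6

0) #.##.#.
#.###..
.....#.
.##...#
#.#.#..
#.#.###
.#..#..
1) #....##
..#..#.
#...###
####.##
..#.#..
#.#.#.#
.......
2) .....##
.#.....
.......
..#....
....#..
.#...#.
.#.....
3) #......
.......
.......
.......
.......
.......
#....##
4) #......
.......
.......
.......
.......
......#
#.....#
5) #.....#
.......
.......
.......
.......
#.....#
#.....#
6) #.....#
.......
.......
.......
.......
#.....#
.#...#.
7) #.....#
.......
.......
.......
.......
#.....#
.#...#.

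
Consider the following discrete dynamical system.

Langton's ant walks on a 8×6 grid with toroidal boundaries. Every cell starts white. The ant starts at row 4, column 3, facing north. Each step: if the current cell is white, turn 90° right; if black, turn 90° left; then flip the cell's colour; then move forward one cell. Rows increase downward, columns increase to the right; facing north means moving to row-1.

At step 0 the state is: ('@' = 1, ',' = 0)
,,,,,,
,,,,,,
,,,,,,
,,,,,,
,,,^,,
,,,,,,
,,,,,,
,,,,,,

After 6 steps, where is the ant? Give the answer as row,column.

[0] ,,,,,,
,,,,,,
,,,,,,
,,,,,,
,,,^,,
,,,,,,
,,,,,,
,,,,,,
[1] ,,,,,,
,,,,,,
,,,,,,
,,,,,,
,,,@>,
,,,,,,
,,,,,,
,,,,,,
[2] ,,,,,,
,,,,,,
,,,,,,
,,,,,,
,,,@@,
,,,,v,
,,,,,,
,,,,,,
[3] ,,,,,,
,,,,,,
,,,,,,
,,,,,,
,,,@@,
,,,<@,
,,,,,,
,,,,,,
[4] ,,,,,,
,,,,,,
,,,,,,
,,,,,,
,,,^@,
,,,@@,
,,,,,,
,,,,,,
[5] ,,,,,,
,,,,,,
,,,,,,
,,,,,,
,,<,@,
,,,@@,
,,,,,,
,,,,,,
[6] ,,,,,,
,,,,,,
,,,,,,
,,^,,,
,,@,@,
,,,@@,
,,,,,,
,,,,,,

3,2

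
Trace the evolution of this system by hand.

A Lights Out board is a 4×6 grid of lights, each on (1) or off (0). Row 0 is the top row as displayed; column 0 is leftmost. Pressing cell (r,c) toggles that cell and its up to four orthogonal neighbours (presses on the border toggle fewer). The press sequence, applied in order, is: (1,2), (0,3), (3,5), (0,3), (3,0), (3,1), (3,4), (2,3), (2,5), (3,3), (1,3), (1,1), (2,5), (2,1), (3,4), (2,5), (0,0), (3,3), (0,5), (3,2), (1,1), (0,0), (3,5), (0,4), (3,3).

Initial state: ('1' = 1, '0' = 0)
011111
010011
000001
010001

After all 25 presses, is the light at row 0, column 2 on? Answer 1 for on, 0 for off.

0

gen 0: 011111
010011
000001
010001
gen 1: 010111
001111
001001
010001
gen 2: 011001
001011
001001
010001
gen 3: 011001
001011
001000
010010
gen 4: 010111
001111
001000
010010
gen 5: 010111
001111
101000
100010
gen 6: 010111
001111
111000
011010
gen 7: 010111
001111
111010
011101
gen 8: 010111
001011
110100
011001
gen 9: 010111
001010
110111
011000
gen 10: 010111
001010
110011
010110
gen 11: 010011
000100
110111
010110
gen 12: 000011
111100
100111
010110
gen 13: 000011
111101
100100
010111
gen 14: 000011
101101
011100
000111
gen 15: 000011
101101
011110
000000
gen 16: 000011
101100
011101
000001
gen 17: 110011
001100
011101
000001
gen 18: 110011
001100
011001
001111
gen 19: 110000
001101
011001
001111
gen 20: 110000
001101
010001
010011
gen 21: 100000
110101
000001
010011
gen 22: 010000
010101
000001
010011
gen 23: 010000
010101
000000
010000
gen 24: 010111
010111
000000
010000
gen 25: 010111
010111
000100
011110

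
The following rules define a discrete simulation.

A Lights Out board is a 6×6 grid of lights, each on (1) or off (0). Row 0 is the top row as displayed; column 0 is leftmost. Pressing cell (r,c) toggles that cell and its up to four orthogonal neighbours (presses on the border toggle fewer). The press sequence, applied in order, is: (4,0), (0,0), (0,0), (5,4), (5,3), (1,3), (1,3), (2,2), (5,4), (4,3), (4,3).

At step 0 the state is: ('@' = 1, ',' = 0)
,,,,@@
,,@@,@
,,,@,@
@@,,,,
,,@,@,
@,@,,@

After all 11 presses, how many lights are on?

17

t=0: ,,,,@@
,,@@,@
,,,@,@
@@,,,,
,,@,@,
@,@,,@
t=1: ,,,,@@
,,@@,@
,,,@,@
,@,,,,
@@@,@,
,,@,,@
t=2: @@,,@@
@,@@,@
,,,@,@
,@,,,,
@@@,@,
,,@,,@
t=3: ,,,,@@
,,@@,@
,,,@,@
,@,,,,
@@@,@,
,,@,,@
t=4: ,,,,@@
,,@@,@
,,,@,@
,@,,,,
@@@,,,
,,@@@,
t=5: ,,,,@@
,,@@,@
,,,@,@
,@,,,,
@@@@,,
,,,,,,
t=6: ,,,@@@
,,,,@@
,,,,,@
,@,,,,
@@@@,,
,,,,,,
t=7: ,,,,@@
,,@@,@
,,,@,@
,@,,,,
@@@@,,
,,,,,,
t=8: ,,,,@@
,,,@,@
,@@,,@
,@@,,,
@@@@,,
,,,,,,
t=9: ,,,,@@
,,,@,@
,@@,,@
,@@,,,
@@@@@,
,,,@@@
t=10: ,,,,@@
,,,@,@
,@@,,@
,@@@,,
@@,,,,
,,,,@@
t=11: ,,,,@@
,,,@,@
,@@,,@
,@@,,,
@@@@@,
,,,@@@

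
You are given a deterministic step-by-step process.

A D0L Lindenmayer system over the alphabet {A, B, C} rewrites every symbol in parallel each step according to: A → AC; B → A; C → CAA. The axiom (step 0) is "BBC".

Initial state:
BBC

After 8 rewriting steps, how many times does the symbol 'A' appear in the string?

k=0  BBC
k=1  AACAA
k=2  ACACCAAACAC
k=3  ACCAAACCAACAAACACACCAAACCAA
k=4  ACCAACAAACACACCAACAAACACCAAACACACCAAACCAAACCAACAAACACACCAACAAACAC
k=5  ACCAACAAACACCAAACACACCAAACCAAACCAACAAACACCAAACACACCAAACCAA…ACCAACAAACACCAAACACACCAAACCAAACCAACAAACACCAAACACACCAAACCAA  (len 157)
k=6  ACCAACAAACACCAAACACACCAAACCAACAAACACACCAAACCAAACCAACAAACAC…CAAACACACCAAACCAACAAACACACCAAACCAAACCAACAAACACACCAACAAACAC  (len 379)
k=7  ACCAACAAACACCAAACACACCAAACCAACAAACACACCAAACCAAACCAACAAACAC…ACCAACAAACACCAAACACACCAAACCAAACCAACAAACACCAAACACACCAAACCAA  (len 915)
k=8  ACCAACAAACACCAAACACACCAAACCAACAAACACACCAAACCAAACCAACAAACAC…CAAACACACCAAACCAACAAACACACCAAACCAAACCAACAAACACACCAACAAACAC  (len 2209)

1294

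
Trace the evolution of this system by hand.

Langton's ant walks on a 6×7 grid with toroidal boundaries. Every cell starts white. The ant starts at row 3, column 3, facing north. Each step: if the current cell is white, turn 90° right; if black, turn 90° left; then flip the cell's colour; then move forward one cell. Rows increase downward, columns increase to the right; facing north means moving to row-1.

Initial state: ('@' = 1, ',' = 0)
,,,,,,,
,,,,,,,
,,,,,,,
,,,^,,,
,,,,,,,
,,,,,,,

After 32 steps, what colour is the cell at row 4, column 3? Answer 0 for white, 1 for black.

0

k=0  ,,,,,,,
,,,,,,,
,,,,,,,
,,,^,,,
,,,,,,,
,,,,,,,
k=1  ,,,,,,,
,,,,,,,
,,,,,,,
,,,@>,,
,,,,,,,
,,,,,,,
k=2  ,,,,,,,
,,,,,,,
,,,,,,,
,,,@@,,
,,,,v,,
,,,,,,,
k=3  ,,,,,,,
,,,,,,,
,,,,,,,
,,,@@,,
,,,<@,,
,,,,,,,
k=4  ,,,,,,,
,,,,,,,
,,,,,,,
,,,^@,,
,,,@@,,
,,,,,,,
k=5  ,,,,,,,
,,,,,,,
,,,,,,,
,,<,@,,
,,,@@,,
,,,,,,,
k=6  ,,,,,,,
,,,,,,,
,,^,,,,
,,@,@,,
,,,@@,,
,,,,,,,
k=7  ,,,,,,,
,,,,,,,
,,@>,,,
,,@,@,,
,,,@@,,
,,,,,,,
k=8  ,,,,,,,
,,,,,,,
,,@@,,,
,,@v@,,
,,,@@,,
,,,,,,,
k=9  ,,,,,,,
,,,,,,,
,,@@,,,
,,<@@,,
,,,@@,,
,,,,,,,
k=10  ,,,,,,,
,,,,,,,
,,@@,,,
,,,@@,,
,,v@@,,
,,,,,,,
k=11  ,,,,,,,
,,,,,,,
,,@@,,,
,,,@@,,
,<@@@,,
,,,,,,,
k=12  ,,,,,,,
,,,,,,,
,,@@,,,
,^,@@,,
,@@@@,,
,,,,,,,
k=13  ,,,,,,,
,,,,,,,
,,@@,,,
,@>@@,,
,@@@@,,
,,,,,,,
k=14  ,,,,,,,
,,,,,,,
,,@@,,,
,@@@@,,
,@v@@,,
,,,,,,,
k=15  ,,,,,,,
,,,,,,,
,,@@,,,
,@@@@,,
,@,>@,,
,,,,,,,
k=16  ,,,,,,,
,,,,,,,
,,@@,,,
,@@^@,,
,@,,@,,
,,,,,,,
k=17  ,,,,,,,
,,,,,,,
,,@@,,,
,@<,@,,
,@,,@,,
,,,,,,,
k=18  ,,,,,,,
,,,,,,,
,,@@,,,
,@,,@,,
,@v,@,,
,,,,,,,
k=19  ,,,,,,,
,,,,,,,
,,@@,,,
,@,,@,,
,<@,@,,
,,,,,,,
k=20  ,,,,,,,
,,,,,,,
,,@@,,,
,@,,@,,
,,@,@,,
,v,,,,,
k=21  ,,,,,,,
,,,,,,,
,,@@,,,
,@,,@,,
,,@,@,,
<@,,,,,
k=22  ,,,,,,,
,,,,,,,
,,@@,,,
,@,,@,,
^,@,@,,
@@,,,,,
k=23  ,,,,,,,
,,,,,,,
,,@@,,,
,@,,@,,
@>@,@,,
@@,,,,,
k=24  ,,,,,,,
,,,,,,,
,,@@,,,
,@,,@,,
@@@,@,,
@v,,,,,
k=25  ,,,,,,,
,,,,,,,
,,@@,,,
,@,,@,,
@@@,@,,
@,>,,,,
k=26  ,,v,,,,
,,,,,,,
,,@@,,,
,@,,@,,
@@@,@,,
@,@,,,,
k=27  ,<@,,,,
,,,,,,,
,,@@,,,
,@,,@,,
@@@,@,,
@,@,,,,
k=28  ,@@,,,,
,,,,,,,
,,@@,,,
,@,,@,,
@@@,@,,
@^@,,,,
k=29  ,@@,,,,
,,,,,,,
,,@@,,,
,@,,@,,
@@@,@,,
@@>,,,,
k=30  ,@@,,,,
,,,,,,,
,,@@,,,
,@,,@,,
@@^,@,,
@@,,,,,
k=31  ,@@,,,,
,,,,,,,
,,@@,,,
,@,,@,,
@<,,@,,
@@,,,,,
k=32  ,@@,,,,
,,,,,,,
,,@@,,,
,@,,@,,
@,,,@,,
@v,,,,,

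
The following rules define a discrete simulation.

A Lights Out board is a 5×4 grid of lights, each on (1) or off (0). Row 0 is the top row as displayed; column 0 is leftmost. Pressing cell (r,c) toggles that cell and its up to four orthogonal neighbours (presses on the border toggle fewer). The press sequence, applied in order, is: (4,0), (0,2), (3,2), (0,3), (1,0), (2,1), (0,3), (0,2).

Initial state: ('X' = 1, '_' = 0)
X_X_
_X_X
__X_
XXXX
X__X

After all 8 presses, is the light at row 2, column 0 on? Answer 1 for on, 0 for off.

[0] X_X_
_X_X
__X_
XXXX
X__X
[1] X_X_
_X_X
__X_
_XXX
_X_X
[2] XX_X
_XXX
__X_
_XXX
_X_X
[3] XX_X
_XXX
____
____
_XXX
[4] XXX_
_XX_
____
____
_XXX
[5] _XX_
X_X_
X___
____
_XXX
[6] _XX_
XXX_
_XX_
_X__
_XXX
[7] _X_X
XXXX
_XX_
_X__
_XXX
[8] __X_
XX_X
_XX_
_X__
_XXX

0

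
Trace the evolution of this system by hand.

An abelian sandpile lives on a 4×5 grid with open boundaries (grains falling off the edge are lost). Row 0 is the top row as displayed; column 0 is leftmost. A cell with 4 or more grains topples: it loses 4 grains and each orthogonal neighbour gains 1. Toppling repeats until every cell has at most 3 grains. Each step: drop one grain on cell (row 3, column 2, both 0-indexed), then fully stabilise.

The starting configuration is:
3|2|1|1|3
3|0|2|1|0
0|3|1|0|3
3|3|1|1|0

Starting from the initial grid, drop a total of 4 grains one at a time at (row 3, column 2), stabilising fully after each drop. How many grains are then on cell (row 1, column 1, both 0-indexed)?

t=0: 3|2|1|1|3
3|0|2|1|0
0|3|1|0|3
3|3|1|1|0
t=1: 3|2|1|1|3
3|0|2|1|0
0|3|1|0|3
3|3|2|1|0
t=2: 3|2|1|1|3
3|0|2|1|0
0|3|1|0|3
3|3|3|1|0
t=3: 3|2|1|1|3
3|1|2|1|0
2|0|3|0|3
0|2|1|2|0
t=4: 3|2|1|1|3
3|1|2|1|0
2|0|3|0|3
0|2|2|2|0

1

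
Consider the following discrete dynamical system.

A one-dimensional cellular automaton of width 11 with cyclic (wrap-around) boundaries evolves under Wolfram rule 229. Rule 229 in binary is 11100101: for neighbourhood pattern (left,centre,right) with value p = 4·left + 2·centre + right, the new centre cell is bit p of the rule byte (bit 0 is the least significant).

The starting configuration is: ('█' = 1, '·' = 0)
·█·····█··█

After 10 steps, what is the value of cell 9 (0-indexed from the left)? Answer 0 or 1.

[0] ·█·····█··█
[1] ██·███·█··█
[2] ███·████···
[3] ·███·███·█·
[4] ··███·████·
[5] █··███·███·
[6] █···███·███
[7] █·█··███·██
[8] ███···███·█
[9] ███·█··███·
[10] ·████···███

1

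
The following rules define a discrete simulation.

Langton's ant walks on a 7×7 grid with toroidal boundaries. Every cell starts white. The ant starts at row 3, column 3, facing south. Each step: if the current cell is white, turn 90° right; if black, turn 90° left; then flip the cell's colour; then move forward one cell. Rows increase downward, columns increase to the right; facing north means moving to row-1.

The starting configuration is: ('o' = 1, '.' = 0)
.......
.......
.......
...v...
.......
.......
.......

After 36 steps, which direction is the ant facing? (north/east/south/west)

north

t=0: .......
.......
.......
...v...
.......
.......
.......
t=1: .......
.......
.......
..<o...
.......
.......
.......
t=2: .......
.......
..^....
..oo...
.......
.......
.......
t=3: .......
.......
..o>...
..oo...
.......
.......
.......
t=4: .......
.......
..oo...
..ov...
.......
.......
.......
t=5: .......
.......
..oo...
..o.>..
.......
.......
.......
t=6: .......
.......
..oo...
..o.o..
....v..
.......
.......
t=7: .......
.......
..oo...
..o.o..
...<o..
.......
.......
t=8: .......
.......
..oo...
..o^o..
...oo..
.......
.......
t=9: .......
.......
..oo...
..oo>..
...oo..
.......
.......
t=10: .......
.......
..oo^..
..oo...
...oo..
.......
.......
t=11: .......
.......
..ooo>.
..oo...
...oo..
.......
.......
t=12: .......
.......
..oooo.
..oo.v.
...oo..
.......
.......
t=13: .......
.......
..oooo.
..oo<o.
...oo..
.......
.......
t=14: .......
.......
..oo^o.
..oooo.
...oo..
.......
.......
t=15: .......
.......
..o<.o.
..oooo.
...oo..
.......
.......
t=16: .......
.......
..o..o.
..ovoo.
...oo..
.......
.......
t=17: .......
.......
..o..o.
..o.>o.
...oo..
.......
.......
t=18: .......
.......
..o.^o.
..o..o.
...oo..
.......
.......
t=19: .......
.......
..o.o>.
..o..o.
...oo..
.......
.......
t=20: .......
.....^.
..o.o..
..o..o.
...oo..
.......
.......
t=21: .......
.....o>
..o.o..
..o..o.
...oo..
.......
.......
t=22: .......
.....oo
..o.o.v
..o..o.
...oo..
.......
.......
t=23: .......
.....oo
..o.o<o
..o..o.
...oo..
.......
.......
t=24: .......
.....^o
..o.ooo
..o..o.
...oo..
.......
.......
t=25: .......
....<.o
..o.ooo
..o..o.
...oo..
.......
.......
t=26: ....^..
....o.o
..o.ooo
..o..o.
...oo..
.......
.......
t=27: ....o>.
....o.o
..o.ooo
..o..o.
...oo..
.......
.......
t=28: ....oo.
....ovo
..o.ooo
..o..o.
...oo..
.......
.......
t=29: ....oo.
....<oo
..o.ooo
..o..o.
...oo..
.......
.......
t=30: ....oo.
.....oo
..o.voo
..o..o.
...oo..
.......
.......
t=31: ....oo.
.....oo
..o..>o
..o..o.
...oo..
.......
.......
t=32: ....oo.
.....^o
..o...o
..o..o.
...oo..
.......
.......
t=33: ....oo.
....<.o
..o...o
..o..o.
...oo..
.......
.......
t=34: ....^o.
....o.o
..o...o
..o..o.
...oo..
.......
.......
t=35: ...<.o.
....o.o
..o...o
..o..o.
...oo..
.......
.......
t=36: ...o.o.
....o.o
..o...o
..o..o.
...oo..
.......
...^...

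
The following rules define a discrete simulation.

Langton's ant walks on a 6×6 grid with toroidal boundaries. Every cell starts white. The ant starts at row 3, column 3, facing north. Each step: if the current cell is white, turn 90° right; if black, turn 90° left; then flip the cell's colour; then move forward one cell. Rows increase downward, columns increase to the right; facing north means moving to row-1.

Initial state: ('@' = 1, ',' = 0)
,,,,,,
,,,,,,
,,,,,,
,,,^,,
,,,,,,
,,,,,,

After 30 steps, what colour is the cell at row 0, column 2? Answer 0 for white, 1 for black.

0) ,,,,,,
,,,,,,
,,,,,,
,,,^,,
,,,,,,
,,,,,,
1) ,,,,,,
,,,,,,
,,,,,,
,,,@>,
,,,,,,
,,,,,,
2) ,,,,,,
,,,,,,
,,,,,,
,,,@@,
,,,,v,
,,,,,,
3) ,,,,,,
,,,,,,
,,,,,,
,,,@@,
,,,<@,
,,,,,,
4) ,,,,,,
,,,,,,
,,,,,,
,,,^@,
,,,@@,
,,,,,,
5) ,,,,,,
,,,,,,
,,,,,,
,,<,@,
,,,@@,
,,,,,,
6) ,,,,,,
,,,,,,
,,^,,,
,,@,@,
,,,@@,
,,,,,,
7) ,,,,,,
,,,,,,
,,@>,,
,,@,@,
,,,@@,
,,,,,,
8) ,,,,,,
,,,,,,
,,@@,,
,,@v@,
,,,@@,
,,,,,,
9) ,,,,,,
,,,,,,
,,@@,,
,,<@@,
,,,@@,
,,,,,,
10) ,,,,,,
,,,,,,
,,@@,,
,,,@@,
,,v@@,
,,,,,,
11) ,,,,,,
,,,,,,
,,@@,,
,,,@@,
,<@@@,
,,,,,,
12) ,,,,,,
,,,,,,
,,@@,,
,^,@@,
,@@@@,
,,,,,,
13) ,,,,,,
,,,,,,
,,@@,,
,@>@@,
,@@@@,
,,,,,,
14) ,,,,,,
,,,,,,
,,@@,,
,@@@@,
,@v@@,
,,,,,,
15) ,,,,,,
,,,,,,
,,@@,,
,@@@@,
,@,>@,
,,,,,,
16) ,,,,,,
,,,,,,
,,@@,,
,@@^@,
,@,,@,
,,,,,,
17) ,,,,,,
,,,,,,
,,@@,,
,@<,@,
,@,,@,
,,,,,,
18) ,,,,,,
,,,,,,
,,@@,,
,@,,@,
,@v,@,
,,,,,,
19) ,,,,,,
,,,,,,
,,@@,,
,@,,@,
,<@,@,
,,,,,,
20) ,,,,,,
,,,,,,
,,@@,,
,@,,@,
,,@,@,
,v,,,,
21) ,,,,,,
,,,,,,
,,@@,,
,@,,@,
,,@,@,
<@,,,,
22) ,,,,,,
,,,,,,
,,@@,,
,@,,@,
^,@,@,
@@,,,,
23) ,,,,,,
,,,,,,
,,@@,,
,@,,@,
@>@,@,
@@,,,,
24) ,,,,,,
,,,,,,
,,@@,,
,@,,@,
@@@,@,
@v,,,,
25) ,,,,,,
,,,,,,
,,@@,,
,@,,@,
@@@,@,
@,>,,,
26) ,,v,,,
,,,,,,
,,@@,,
,@,,@,
@@@,@,
@,@,,,
27) ,<@,,,
,,,,,,
,,@@,,
,@,,@,
@@@,@,
@,@,,,
28) ,@@,,,
,,,,,,
,,@@,,
,@,,@,
@@@,@,
@^@,,,
29) ,@@,,,
,,,,,,
,,@@,,
,@,,@,
@@@,@,
@@>,,,
30) ,@@,,,
,,,,,,
,,@@,,
,@,,@,
@@^,@,
@@,,,,

1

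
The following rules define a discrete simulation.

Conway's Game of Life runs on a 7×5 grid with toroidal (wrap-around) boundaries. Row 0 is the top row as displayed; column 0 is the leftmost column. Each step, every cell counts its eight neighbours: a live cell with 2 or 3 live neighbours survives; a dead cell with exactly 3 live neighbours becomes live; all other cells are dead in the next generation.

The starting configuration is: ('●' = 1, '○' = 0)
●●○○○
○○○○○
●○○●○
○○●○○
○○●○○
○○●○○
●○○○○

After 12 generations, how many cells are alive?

t=0: ●●○○○
○○○○○
●○○●○
○○●○○
○○●○○
○○●○○
●○○○○
t=1: ●●○○○
●●○○●
○○○○○
○●●●○
○●●●○
○●○○○
●○○○○
t=2: ○○○○○
○●○○●
○○○●●
○●○●○
●○○●○
●●○○○
●○○○○
t=3: ●○○○○
●○○●●
○○○●●
●○○●○
●○○○○
●●○○○
●●○○○
t=4: ○○○○○
●○○●○
○○●○○
●○○●○
●○○○○
○○○○●
○○○○●
t=5: ○○○○●
○○○○○
○●●●○
○●○○●
●○○○○
●○○○●
○○○○○
t=6: ○○○○○
○○●●○
●●●●○
○●○●●
○●○○○
●○○○●
●○○○●
t=7: ○○○●●
○○○●●
●○○○○
○○○●●
○●●●○
○●○○●
●○○○●
t=8: ○○○○○
●○○●○
●○○○○
●●○●●
○●○○○
○●○○●
○○○○○
t=9: ○○○○○
○○○○●
○○●●○
○●●○●
○●○●○
●○○○○
○○○○○
t=10: ○○○○○
○○○●○
●●●○●
●●○○●
○●○●●
○○○○○
○○○○○
t=11: ○○○○○
●●●●●
○○●○○
○○○○○
○●●●●
○○○○○
○○○○○
t=12: ●●●●●
●●●●●
●○●○●
○●○○○
○○●●○
○○●●○
○○○○○

18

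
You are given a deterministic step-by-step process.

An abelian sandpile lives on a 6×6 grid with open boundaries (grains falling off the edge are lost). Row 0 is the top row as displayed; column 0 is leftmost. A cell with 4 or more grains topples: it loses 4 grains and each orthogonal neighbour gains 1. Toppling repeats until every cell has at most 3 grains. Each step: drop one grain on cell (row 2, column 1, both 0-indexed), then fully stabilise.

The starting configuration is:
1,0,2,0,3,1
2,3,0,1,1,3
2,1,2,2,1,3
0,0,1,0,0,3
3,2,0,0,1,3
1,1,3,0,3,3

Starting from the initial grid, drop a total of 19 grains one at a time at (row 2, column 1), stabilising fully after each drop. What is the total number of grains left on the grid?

68

0) 1,0,2,0,3,1
2,3,0,1,1,3
2,1,2,2,1,3
0,0,1,0,0,3
3,2,0,0,1,3
1,1,3,0,3,3
1) 1,0,2,0,3,1
2,3,0,1,1,3
2,2,2,2,1,3
0,0,1,0,0,3
3,2,0,0,1,3
1,1,3,0,3,3
2) 1,0,2,0,3,1
2,3,0,1,1,3
2,3,2,2,1,3
0,0,1,0,0,3
3,2,0,0,1,3
1,1,3,0,3,3
3) 1,1,2,0,3,1
3,0,1,1,1,3
3,1,3,2,1,3
0,1,1,0,0,3
3,2,0,0,1,3
1,1,3,0,3,3
4) 1,1,2,0,3,1
3,0,1,1,1,3
3,2,3,2,1,3
0,1,1,0,0,3
3,2,0,0,1,3
1,1,3,0,3,3
5) 1,1,2,0,3,1
3,0,1,1,1,3
3,3,3,2,1,3
0,1,1,0,0,3
3,2,0,0,1,3
1,1,3,0,3,3
6) 2,1,2,0,3,1
0,2,2,1,1,3
1,2,0,3,1,3
1,2,2,0,0,3
3,2,0,0,1,3
1,1,3,0,3,3
7) 2,1,2,0,3,1
0,2,2,1,1,3
1,3,0,3,1,3
1,2,2,0,0,3
3,2,0,0,1,3
1,1,3,0,3,3
8) 2,1,2,0,3,1
0,3,2,1,1,3
2,0,1,3,1,3
1,3,2,0,0,3
3,2,0,0,1,3
1,1,3,0,3,3
9) 2,1,2,0,3,1
0,3,2,1,1,3
2,1,1,3,1,3
1,3,2,0,0,3
3,2,0,0,1,3
1,1,3,0,3,3
10) 2,1,2,0,3,1
0,3,2,1,1,3
2,2,1,3,1,3
1,3,2,0,0,3
3,2,0,0,1,3
1,1,3,0,3,3
11) 2,1,2,0,3,1
0,3,2,1,1,3
2,3,1,3,1,3
1,3,2,0,0,3
3,2,0,0,1,3
1,1,3,0,3,3
12) 2,2,2,0,3,1
1,0,3,1,1,3
3,2,2,3,1,3
2,0,3,0,0,3
3,3,0,0,1,3
1,1,3,0,3,3
13) 2,2,2,0,3,1
1,0,3,1,1,3
3,3,2,3,1,3
2,0,3,0,0,3
3,3,0,0,1,3
1,1,3,0,3,3
14) 2,2,2,0,3,1
2,1,3,1,1,3
0,1,3,3,1,3
3,1,3,0,0,3
3,3,0,0,1,3
1,1,3,0,3,3
15) 2,2,2,0,3,1
2,1,3,1,1,3
0,2,3,3,1,3
3,1,3,0,0,3
3,3,0,0,1,3
1,1,3,0,3,3
16) 2,2,2,0,3,1
2,1,3,1,1,3
0,3,3,3,1,3
3,1,3,0,0,3
3,3,0,0,1,3
1,1,3,0,3,3
17) 2,2,3,0,3,1
2,3,0,3,1,3
1,1,3,0,2,3
3,3,0,2,0,3
3,3,1,0,1,3
1,1,3,0,3,3
18) 2,2,3,0,3,1
2,3,0,3,1,3
1,2,3,0,2,3
3,3,0,2,0,3
3,3,1,0,1,3
1,1,3,0,3,3
19) 2,2,3,0,3,1
2,3,0,3,1,3
1,3,3,0,2,3
3,3,0,2,0,3
3,3,1,0,1,3
1,1,3,0,3,3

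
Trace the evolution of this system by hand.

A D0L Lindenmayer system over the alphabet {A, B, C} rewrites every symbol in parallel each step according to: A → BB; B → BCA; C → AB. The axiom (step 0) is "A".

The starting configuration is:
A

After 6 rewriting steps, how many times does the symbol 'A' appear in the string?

64

gen 0: A
gen 1: BB
gen 2: BCABCA
gen 3: BCAABBBBCAABBB
gen 4: BCAABBBBBBCABCABCABCAABBBBBBCABCABCA
gen 5: BCAABBBBBBCABCABCABCABCABCAABBBBCAABBBBCAABBBBCAABBBBBBCABCABCABCABCABCAABBBBCAABBBBCAABBB
gen 6: BCAABBBBBBCABCABCABCABCABCAABBBBCAABBBBCAABBBBCAABBBBCAABB…ABBBBCAABBBBBBCABCABCABCAABBBBBBCABCABCABCAABBBBBBCABCABCA  (len 226)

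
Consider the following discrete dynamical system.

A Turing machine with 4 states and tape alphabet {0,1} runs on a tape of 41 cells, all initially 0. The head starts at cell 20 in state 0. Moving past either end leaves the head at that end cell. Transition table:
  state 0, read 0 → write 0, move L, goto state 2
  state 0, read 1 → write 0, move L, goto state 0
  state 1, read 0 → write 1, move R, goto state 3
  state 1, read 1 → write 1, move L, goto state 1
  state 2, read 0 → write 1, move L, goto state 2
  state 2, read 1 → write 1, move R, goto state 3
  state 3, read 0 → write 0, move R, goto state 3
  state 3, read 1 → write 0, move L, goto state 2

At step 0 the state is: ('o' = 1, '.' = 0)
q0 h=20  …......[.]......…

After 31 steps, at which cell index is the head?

2

step 0: q0 h=20  …......[.]......…
step 1: q2 h=19  …......[.]......…
step 2: q2 h=18  …......[.]o.....…
step 3: q2 h=17  …......[.]oo....…
step 4: q2 h=16  …......[.]ooo...…
step 5: q2 h=15  …......[.]oooo..…
step 6: q2 h=14  …......[.]ooooo.…
step 7: q2 h=13  …......[.]oooooo…
step 8: q2 h=12  …......[.]oooooo…
step 9: q2 h=11  …......[.]oooooo…
step 10: q2 h=10  …......[.]oooooo…
step 11: q2 h= 9  …......[.]oooooo…
step 12: q2 h= 8  …......[.]oooooo…
step 13: q2 h= 7  …......[.]oooooo…
step 14: q2 h= 6  |......[.]oooooo…
step 15: q2 h= 5  |.....[.]oooooo…
step 16: q2 h= 4  |....[.]oooooo…
step 17: q2 h= 3  |...[.]oooooo…
step 18: q2 h= 2  |..[.]oooooo…
step 19: q2 h= 1  |.[.]oooooo…
step 20: q2 h= 0  |[.]oooooo…
step 21: q2 h= 0  |[o]oooooo…
step 22: q3 h= 1  |o[o]oooooo…
step 23: q2 h= 0  |[o].ooooo…
step 24: q3 h= 1  |o[.]oooooo…
step 25: q3 h= 2  |o.[o]oooooo…
step 26: q2 h= 1  |o[.].ooooo…
step 27: q2 h= 0  |[o]o.oooo…
step 28: q3 h= 1  |o[o].ooooo…
step 29: q2 h= 0  |[o]..oooo…
step 30: q3 h= 1  |o[.].ooooo…
step 31: q3 h= 2  |o.[.]oooooo…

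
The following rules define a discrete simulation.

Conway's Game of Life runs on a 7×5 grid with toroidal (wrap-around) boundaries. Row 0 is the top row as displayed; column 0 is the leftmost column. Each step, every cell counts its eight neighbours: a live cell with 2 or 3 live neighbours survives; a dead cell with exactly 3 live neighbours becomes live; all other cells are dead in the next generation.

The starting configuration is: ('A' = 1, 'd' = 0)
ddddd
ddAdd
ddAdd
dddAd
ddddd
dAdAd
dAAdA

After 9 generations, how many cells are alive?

step 0: ddddd
ddAdd
ddAdd
dddAd
ddddd
dAdAd
dAAdA
step 1: dAAAd
ddddd
ddAAd
ddddd
ddAdd
AAdAd
AAAAd
step 2: AddAA
dAddd
ddddd
ddAAd
dAAdd
AddAd
ddddd
step 3: AdddA
AdddA
ddAdd
dAAAd
dAddA
dAAdd
AddAd
step 4: dAdAd
AAdAA
AdAdA
AAdAd
ddddd
dAAAA
AdAAd
step 5: ddddd
ddddd
ddddd
AAAAd
ddddd
AAddA
Adddd
step 6: ddddd
ddddd
dAAdd
dAAdd
dddAd
AAddA
AAddA
step 7: Adddd
ddddd
dAAdd
dAdAd
dddAA
dAAAd
dAddA
step 8: Adddd
dAddd
dAAdd
AAdAA
AAddA
dAddd
dAdAA
step 9: AAAdA
AAAdd
dddAA
dddAd
dddAd
dAdAd
dAAdA

16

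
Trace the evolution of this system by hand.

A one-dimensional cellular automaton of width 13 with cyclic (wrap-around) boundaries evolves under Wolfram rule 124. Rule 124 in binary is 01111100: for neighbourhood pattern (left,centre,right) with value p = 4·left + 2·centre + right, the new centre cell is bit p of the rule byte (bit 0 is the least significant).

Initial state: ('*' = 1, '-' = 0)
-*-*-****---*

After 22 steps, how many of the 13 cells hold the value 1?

8

k=0  -*-*-****---*
k=1  ******--**--*
k=2  -----**-***-*
k=3  *----****-***
k=4  **---*--***--
k=5  ***--**-*-**-
k=6  *-**-********
k=7  ******-------
k=8  *----**------
k=9  **---***-----
k=10  ***--*-**----
k=11  *-**-*****---
k=12  ******---**--
k=13  *----**--***-
k=14  **---***-*-**
k=15  -**--*-*****-
k=16  -***-***---**
k=17  **-***-**--**
k=18  -***-*****-*-
k=19  -*-***---****
k=20  ****-**--*--*
k=21  ---*****-**-*
k=22  *--*---******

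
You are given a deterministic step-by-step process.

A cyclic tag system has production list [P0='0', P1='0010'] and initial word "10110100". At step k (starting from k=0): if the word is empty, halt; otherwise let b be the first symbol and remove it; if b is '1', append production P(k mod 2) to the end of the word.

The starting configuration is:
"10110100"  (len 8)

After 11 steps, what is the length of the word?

7

k=0  "10110100"  (len 8)
k=1  "01101000"  (len 8)
k=2  "1101000"  (len 7)
k=3  "1010000"  (len 7)
k=4  "0100000010"  (len 10)
k=5  "100000010"  (len 9)
k=6  "000000100010"  (len 12)
k=7  "00000100010"  (len 11)
k=8  "0000100010"  (len 10)
k=9  "000100010"  (len 9)
k=10  "00100010"  (len 8)
k=11  "0100010"  (len 7)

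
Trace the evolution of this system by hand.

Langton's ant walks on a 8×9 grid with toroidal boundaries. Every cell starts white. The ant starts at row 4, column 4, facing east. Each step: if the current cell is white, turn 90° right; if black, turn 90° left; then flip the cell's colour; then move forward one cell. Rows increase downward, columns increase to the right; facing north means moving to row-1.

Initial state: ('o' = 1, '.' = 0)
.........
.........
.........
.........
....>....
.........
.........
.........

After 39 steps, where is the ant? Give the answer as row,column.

4,1

t=0: .........
.........
.........
.........
....>....
.........
.........
.........
t=1: .........
.........
.........
.........
....o....
....v....
.........
.........
t=2: .........
.........
.........
.........
....o....
...<o....
.........
.........
t=3: .........
.........
.........
.........
...^o....
...oo....
.........
.........
t=4: .........
.........
.........
.........
...o>....
...oo....
.........
.........
t=5: .........
.........
.........
....^....
...o.....
...oo....
.........
.........
t=6: .........
.........
.........
....o>...
...o.....
...oo....
.........
.........
t=7: .........
.........
.........
....oo...
...o.v...
...oo....
.........
.........
t=8: .........
.........
.........
....oo...
...o<o...
...oo....
.........
.........
t=9: .........
.........
.........
....^o...
...ooo...
...oo....
.........
.........
t=10: .........
.........
.........
...<.o...
...ooo...
...oo....
.........
.........
t=11: .........
.........
...^.....
...o.o...
...ooo...
...oo....
.........
.........
t=12: .........
.........
...o>....
...o.o...
...ooo...
...oo....
.........
.........
t=13: .........
.........
...oo....
...ovo...
...ooo...
...oo....
.........
.........
t=14: .........
.........
...oo....
...<oo...
...ooo...
...oo....
.........
.........
t=15: .........
.........
...oo....
....oo...
...voo...
...oo....
.........
.........
t=16: .........
.........
...oo....
....oo...
....>o...
...oo....
.........
.........
t=17: .........
.........
...oo....
....^o...
.....o...
...oo....
.........
.........
t=18: .........
.........
...oo....
...<.o...
.....o...
...oo....
.........
.........
t=19: .........
.........
...^o....
...o.o...
.....o...
...oo....
.........
.........
t=20: .........
.........
..<.o....
...o.o...
.....o...
...oo....
.........
.........
t=21: .........
..^......
..o.o....
...o.o...
.....o...
...oo....
.........
.........
t=22: .........
..o>.....
..o.o....
...o.o...
.....o...
...oo....
.........
.........
t=23: .........
..oo.....
..ovo....
...o.o...
.....o...
...oo....
.........
.........
t=24: .........
..oo.....
..<oo....
...o.o...
.....o...
...oo....
.........
.........
t=25: .........
..oo.....
...oo....
..vo.o...
.....o...
...oo....
.........
.........
t=26: .........
..oo.....
...oo....
.<oo.o...
.....o...
...oo....
.........
.........
t=27: .........
..oo.....
.^.oo....
.ooo.o...
.....o...
...oo....
.........
.........
t=28: .........
..oo.....
.o>oo....
.ooo.o...
.....o...
...oo....
.........
.........
t=29: .........
..oo.....
.oooo....
.ovo.o...
.....o...
...oo....
.........
.........
t=30: .........
..oo.....
.oooo....
.o.>.o...
.....o...
...oo....
.........
.........
t=31: .........
..oo.....
.oo^o....
.o...o...
.....o...
...oo....
.........
.........
t=32: .........
..oo.....
.o<.o....
.o...o...
.....o...
...oo....
.........
.........
t=33: .........
..oo.....
.o..o....
.ov..o...
.....o...
...oo....
.........
.........
t=34: .........
..oo.....
.o..o....
.<o..o...
.....o...
...oo....
.........
.........
t=35: .........
..oo.....
.o..o....
..o..o...
.v...o...
...oo....
.........
.........
t=36: .........
..oo.....
.o..o....
..o..o...
<o...o...
...oo....
.........
.........
t=37: .........
..oo.....
.o..o....
^.o..o...
oo...o...
...oo....
.........
.........
t=38: .........
..oo.....
.o..o....
o>o..o...
oo...o...
...oo....
.........
.........
t=39: .........
..oo.....
.o..o....
ooo..o...
ov...o...
...oo....
.........
.........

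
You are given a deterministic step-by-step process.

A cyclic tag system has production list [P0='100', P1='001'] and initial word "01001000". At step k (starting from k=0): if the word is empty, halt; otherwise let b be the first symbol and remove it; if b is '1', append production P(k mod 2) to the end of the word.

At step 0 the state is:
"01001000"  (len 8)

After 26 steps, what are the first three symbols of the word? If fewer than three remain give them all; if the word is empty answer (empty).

100

gen 0: "01001000"  (len 8)
gen 1: "1001000"  (len 7)
gen 2: "001000001"  (len 9)
gen 3: "01000001"  (len 8)
gen 4: "1000001"  (len 7)
gen 5: "000001100"  (len 9)
gen 6: "00001100"  (len 8)
gen 7: "0001100"  (len 7)
gen 8: "001100"  (len 6)
gen 9: "01100"  (len 5)
gen 10: "1100"  (len 4)
gen 11: "100100"  (len 6)
gen 12: "00100001"  (len 8)
gen 13: "0100001"  (len 7)
gen 14: "100001"  (len 6)
gen 15: "00001100"  (len 8)
gen 16: "0001100"  (len 7)
gen 17: "001100"  (len 6)
gen 18: "01100"  (len 5)
gen 19: "1100"  (len 4)
gen 20: "100001"  (len 6)
gen 21: "00001100"  (len 8)
gen 22: "0001100"  (len 7)
gen 23: "001100"  (len 6)
gen 24: "01100"  (len 5)
gen 25: "1100"  (len 4)
gen 26: "100001"  (len 6)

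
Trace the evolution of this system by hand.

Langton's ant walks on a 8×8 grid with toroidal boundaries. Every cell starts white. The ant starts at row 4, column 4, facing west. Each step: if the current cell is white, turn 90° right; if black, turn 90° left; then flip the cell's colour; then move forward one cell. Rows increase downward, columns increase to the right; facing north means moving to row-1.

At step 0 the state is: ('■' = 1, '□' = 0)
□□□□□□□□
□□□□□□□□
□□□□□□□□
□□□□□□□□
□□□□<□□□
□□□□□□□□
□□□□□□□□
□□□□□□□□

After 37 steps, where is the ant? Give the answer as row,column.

5,0

k=0  □□□□□□□□
□□□□□□□□
□□□□□□□□
□□□□□□□□
□□□□<□□□
□□□□□□□□
□□□□□□□□
□□□□□□□□
k=1  □□□□□□□□
□□□□□□□□
□□□□□□□□
□□□□^□□□
□□□□■□□□
□□□□□□□□
□□□□□□□□
□□□□□□□□
k=2  □□□□□□□□
□□□□□□□□
□□□□□□□□
□□□□■>□□
□□□□■□□□
□□□□□□□□
□□□□□□□□
□□□□□□□□
k=3  □□□□□□□□
□□□□□□□□
□□□□□□□□
□□□□■■□□
□□□□■v□□
□□□□□□□□
□□□□□□□□
□□□□□□□□
k=4  □□□□□□□□
□□□□□□□□
□□□□□□□□
□□□□■■□□
□□□□<■□□
□□□□□□□□
□□□□□□□□
□□□□□□□□
k=5  □□□□□□□□
□□□□□□□□
□□□□□□□□
□□□□■■□□
□□□□□■□□
□□□□v□□□
□□□□□□□□
□□□□□□□□
k=6  □□□□□□□□
□□□□□□□□
□□□□□□□□
□□□□■■□□
□□□□□■□□
□□□<■□□□
□□□□□□□□
□□□□□□□□
k=7  □□□□□□□□
□□□□□□□□
□□□□□□□□
□□□□■■□□
□□□^□■□□
□□□■■□□□
□□□□□□□□
□□□□□□□□
k=8  □□□□□□□□
□□□□□□□□
□□□□□□□□
□□□□■■□□
□□□■>■□□
□□□■■□□□
□□□□□□□□
□□□□□□□□
k=9  □□□□□□□□
□□□□□□□□
□□□□□□□□
□□□□■■□□
□□□■■■□□
□□□■v□□□
□□□□□□□□
□□□□□□□□
k=10  □□□□□□□□
□□□□□□□□
□□□□□□□□
□□□□■■□□
□□□■■■□□
□□□■□>□□
□□□□□□□□
□□□□□□□□
k=11  □□□□□□□□
□□□□□□□□
□□□□□□□□
□□□□■■□□
□□□■■■□□
□□□■□■□□
□□□□□v□□
□□□□□□□□
k=12  □□□□□□□□
□□□□□□□□
□□□□□□□□
□□□□■■□□
□□□■■■□□
□□□■□■□□
□□□□<■□□
□□□□□□□□
k=13  □□□□□□□□
□□□□□□□□
□□□□□□□□
□□□□■■□□
□□□■■■□□
□□□■^■□□
□□□□■■□□
□□□□□□□□
k=14  □□□□□□□□
□□□□□□□□
□□□□□□□□
□□□□■■□□
□□□■■■□□
□□□■■>□□
□□□□■■□□
□□□□□□□□
k=15  □□□□□□□□
□□□□□□□□
□□□□□□□□
□□□□■■□□
□□□■■^□□
□□□■■□□□
□□□□■■□□
□□□□□□□□
k=16  □□□□□□□□
□□□□□□□□
□□□□□□□□
□□□□■■□□
□□□■<□□□
□□□■■□□□
□□□□■■□□
□□□□□□□□
k=17  □□□□□□□□
□□□□□□□□
□□□□□□□□
□□□□■■□□
□□□■□□□□
□□□■v□□□
□□□□■■□□
□□□□□□□□
k=18  □□□□□□□□
□□□□□□□□
□□□□□□□□
□□□□■■□□
□□□■□□□□
□□□■□>□□
□□□□■■□□
□□□□□□□□
k=19  □□□□□□□□
□□□□□□□□
□□□□□□□□
□□□□■■□□
□□□■□□□□
□□□■□■□□
□□□□■v□□
□□□□□□□□
k=20  □□□□□□□□
□□□□□□□□
□□□□□□□□
□□□□■■□□
□□□■□□□□
□□□■□■□□
□□□□■□>□
□□□□□□□□
k=21  □□□□□□□□
□□□□□□□□
□□□□□□□□
□□□□■■□□
□□□■□□□□
□□□■□■□□
□□□□■□■□
□□□□□□v□
k=22  □□□□□□□□
□□□□□□□□
□□□□□□□□
□□□□■■□□
□□□■□□□□
□□□■□■□□
□□□□■□■□
□□□□□<■□
k=23  □□□□□□□□
□□□□□□□□
□□□□□□□□
□□□□■■□□
□□□■□□□□
□□□■□■□□
□□□□■^■□
□□□□□■■□
k=24  □□□□□□□□
□□□□□□□□
□□□□□□□□
□□□□■■□□
□□□■□□□□
□□□■□■□□
□□□□■■>□
□□□□□■■□
k=25  □□□□□□□□
□□□□□□□□
□□□□□□□□
□□□□■■□□
□□□■□□□□
□□□■□■^□
□□□□■■□□
□□□□□■■□
k=26  □□□□□□□□
□□□□□□□□
□□□□□□□□
□□□□■■□□
□□□■□□□□
□□□■□■■>
□□□□■■□□
□□□□□■■□
k=27  □□□□□□□□
□□□□□□□□
□□□□□□□□
□□□□■■□□
□□□■□□□□
□□□■□■■■
□□□□■■□v
□□□□□■■□
k=28  □□□□□□□□
□□□□□□□□
□□□□□□□□
□□□□■■□□
□□□■□□□□
□□□■□■■■
□□□□■■<■
□□□□□■■□
k=29  □□□□□□□□
□□□□□□□□
□□□□□□□□
□□□□■■□□
□□□■□□□□
□□□■□■^■
□□□□■■■■
□□□□□■■□
k=30  □□□□□□□□
□□□□□□□□
□□□□□□□□
□□□□■■□□
□□□■□□□□
□□□■□<□■
□□□□■■■■
□□□□□■■□
k=31  □□□□□□□□
□□□□□□□□
□□□□□□□□
□□□□■■□□
□□□■□□□□
□□□■□□□■
□□□□■v■■
□□□□□■■□
k=32  □□□□□□□□
□□□□□□□□
□□□□□□□□
□□□□■■□□
□□□■□□□□
□□□■□□□■
□□□□■□>■
□□□□□■■□
k=33  □□□□□□□□
□□□□□□□□
□□□□□□□□
□□□□■■□□
□□□■□□□□
□□□■□□^■
□□□□■□□■
□□□□□■■□
k=34  □□□□□□□□
□□□□□□□□
□□□□□□□□
□□□□■■□□
□□□■□□□□
□□□■□□■>
□□□□■□□■
□□□□□■■□
k=35  □□□□□□□□
□□□□□□□□
□□□□□□□□
□□□□■■□□
□□□■□□□^
□□□■□□■□
□□□□■□□■
□□□□□■■□
k=36  □□□□□□□□
□□□□□□□□
□□□□□□□□
□□□□■■□□
>□□■□□□■
□□□■□□■□
□□□□■□□■
□□□□□■■□
k=37  □□□□□□□□
□□□□□□□□
□□□□□□□□
□□□□■■□□
■□□■□□□■
v□□■□□■□
□□□□■□□■
□□□□□■■□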